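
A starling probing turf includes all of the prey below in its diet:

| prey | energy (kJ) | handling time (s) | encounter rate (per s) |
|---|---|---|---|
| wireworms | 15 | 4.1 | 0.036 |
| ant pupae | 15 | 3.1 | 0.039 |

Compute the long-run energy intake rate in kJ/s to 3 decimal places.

0.887 kJ/s

Energy encountered per unit search time: 0.036×15 + 0.039×15 = 1.125 kJ/s.
Handling time per unit search time: 0.036×4.1 + 0.039×3.1 = 0.2685.
Rate = 1.125/(1 + 0.2685) = 0.8869 kJ/s.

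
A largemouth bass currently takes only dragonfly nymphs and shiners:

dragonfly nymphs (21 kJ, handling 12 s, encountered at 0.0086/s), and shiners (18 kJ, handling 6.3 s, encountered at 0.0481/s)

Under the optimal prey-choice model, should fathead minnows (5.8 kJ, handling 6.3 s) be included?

On dragonfly nymphs and shiners alone, R = ΣλE/(1+Σλh) = 1.046/1.406 = 0.7441 kJ/s.
fathead minnows: E/h = 5.8/6.3 = 0.9206 kJ/s.
Since 0.9206 > R, including fathead minnows increases the long-run rate.

Yes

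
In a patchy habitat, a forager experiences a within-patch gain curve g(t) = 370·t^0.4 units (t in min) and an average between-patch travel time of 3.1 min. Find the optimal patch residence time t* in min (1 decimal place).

Maximise g(t)/(T+t): set derivative to zero → g'(t)(T+t) = g(t).
g'(t) = 0.4·370·t^-0.6. Setting 0.4·370·t^-0.6 = 370·t^0.4/(3.1+t) gives 0.4(3.1+t) = t, so 0.60·t = 0.4×3.1.
t* = 0.4×3.1/0.60 = 2.067 min.

2.1 min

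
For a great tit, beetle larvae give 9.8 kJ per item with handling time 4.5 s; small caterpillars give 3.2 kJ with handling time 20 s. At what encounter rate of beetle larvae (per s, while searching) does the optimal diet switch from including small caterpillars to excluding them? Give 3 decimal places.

0.018 per s

Drop small caterpillars once their profitability E₂/h₂ falls below the rate achievable on beetle larvae alone: E₂/h₂ = λE₁/(1 + λh₁).
Solve for λ: λE₁h₂ = E₂(1 + λh₁) → λ(E₁h₂ − E₂h₁) = E₂ → λ = E₂/(E₁h₂ − E₂h₁).
λ = 3.2/(9.8×20 − 3.2×4.5) = 3.2/181.6 = 0.01762 per s.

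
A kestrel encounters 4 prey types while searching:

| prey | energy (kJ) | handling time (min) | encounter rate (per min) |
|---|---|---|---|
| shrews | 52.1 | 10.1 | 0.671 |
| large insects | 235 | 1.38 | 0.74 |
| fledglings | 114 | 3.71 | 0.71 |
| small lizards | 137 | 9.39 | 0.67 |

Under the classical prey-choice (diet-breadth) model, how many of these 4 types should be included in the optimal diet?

Profitabilities (E/h, kJ/min): large insects 170, fledglings 30.7, small lizards 14.6, shrews 5.16. Add prey in this order while the next type's profitability exceeds the intake rate on those already taken.
Rate on top 1: 86.04. fledglings: 30.7 < 86.04 → exclude; stop.
Optimal diet: large insects — 1 of 4 types.

1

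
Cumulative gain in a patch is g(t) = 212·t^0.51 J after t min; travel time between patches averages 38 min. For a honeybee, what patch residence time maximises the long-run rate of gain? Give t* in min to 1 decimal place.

Maximise g(t)/(T+t): set derivative to zero → g'(t)(T+t) = g(t).
g'(t) = 0.51·212·t^-0.49. Setting 0.51·212·t^-0.49 = 212·t^0.51/(38+t) gives 0.51(38+t) = t, so 0.49·t = 0.51×38.
t* = 0.51×38/0.49 = 39.55 min.

39.6 min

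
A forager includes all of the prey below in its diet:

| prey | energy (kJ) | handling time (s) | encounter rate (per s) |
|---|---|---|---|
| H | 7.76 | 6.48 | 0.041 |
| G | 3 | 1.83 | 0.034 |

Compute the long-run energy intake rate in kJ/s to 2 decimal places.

R = Σλ_iE_i / (1 + Σλ_ih_i)
Numerator: 0.041×7.76 + 0.034×3 = 0.4202
Denominator: 1 + 0.041×6.48 + 0.034×1.83 = 1.328
R = 0.4202/1.328 = 0.3164 kJ/s

0.32 kJ/s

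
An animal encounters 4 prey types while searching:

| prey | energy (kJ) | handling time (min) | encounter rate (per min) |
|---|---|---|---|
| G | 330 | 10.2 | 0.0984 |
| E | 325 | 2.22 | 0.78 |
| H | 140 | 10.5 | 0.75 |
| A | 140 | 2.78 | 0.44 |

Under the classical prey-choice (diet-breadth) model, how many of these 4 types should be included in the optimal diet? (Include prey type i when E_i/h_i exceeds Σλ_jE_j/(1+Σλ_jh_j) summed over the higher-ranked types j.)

Rank by E/h (kJ/min): E 146, A 50.4, G 32.4, H 13.3. Include each in turn until the next type's E/h falls below the running intake rate.
Rate on top 1: 92.8. A: 50.4 < 92.8 → exclude; stop.
Optimal diet: E — 1 of 4 types.

1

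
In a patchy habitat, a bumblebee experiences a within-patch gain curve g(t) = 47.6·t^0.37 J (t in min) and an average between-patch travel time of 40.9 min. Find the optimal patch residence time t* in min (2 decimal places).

24.02 min

Optimal t* satisfies g'(t*) = g(t*)/(T + t*).
g'(t) = 0.37·47.6·t^-0.63. Setting 0.37·47.6·t^-0.63 = 47.6·t^0.37/(40.9+t) gives 0.37(40.9+t) = t, so 0.63·t = 0.37×40.9.
t* = 0.37×40.9/0.63 = 24.02 min.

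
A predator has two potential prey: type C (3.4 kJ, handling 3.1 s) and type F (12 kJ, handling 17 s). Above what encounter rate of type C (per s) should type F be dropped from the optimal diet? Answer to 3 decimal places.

0.583 per s

Drop type F once their profitability E₂/h₂ falls below the rate achievable on type C alone: E₂/h₂ = λE₁/(1 + λh₁).
Solve for λ: λE₁h₂ = E₂(1 + λh₁) → λ(E₁h₂ − E₂h₁) = E₂ → λ = E₂/(E₁h₂ − E₂h₁).
λ = 12/(3.4×17 − 12×3.1) = 12/20.6 = 0.5825 per s.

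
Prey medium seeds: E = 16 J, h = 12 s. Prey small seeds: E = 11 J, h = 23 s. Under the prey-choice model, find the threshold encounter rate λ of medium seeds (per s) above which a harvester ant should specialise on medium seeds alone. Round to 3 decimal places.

Drop small seeds once their profitability E₂/h₂ falls below the rate achievable on medium seeds alone: E₂/h₂ = λE₁/(1 + λh₁).
Solve for λ: λE₁h₂ = E₂(1 + λh₁) → λ(E₁h₂ − E₂h₁) = E₂ → λ = E₂/(E₁h₂ − E₂h₁).
λ = 11/(16×23 − 11×12) = 11/236 = 0.04661 per s.

0.047 per s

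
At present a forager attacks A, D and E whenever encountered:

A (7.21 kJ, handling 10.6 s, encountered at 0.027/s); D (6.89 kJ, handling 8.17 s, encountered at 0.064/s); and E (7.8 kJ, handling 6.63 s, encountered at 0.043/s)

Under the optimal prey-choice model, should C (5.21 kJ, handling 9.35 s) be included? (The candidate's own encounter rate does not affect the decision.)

Current rate: (0.027×7.21 + 0.064×6.89 + 0.043×7.8)/(1 + 0.027×10.6 + 0.064×8.17 + 0.043×6.63) = 0.4637 kJ/s.
Profitability of C: 5.21/9.35 = 0.5572 kJ/s.
0.5572 > 0.4637, so adding C raises the average — include it.

Yes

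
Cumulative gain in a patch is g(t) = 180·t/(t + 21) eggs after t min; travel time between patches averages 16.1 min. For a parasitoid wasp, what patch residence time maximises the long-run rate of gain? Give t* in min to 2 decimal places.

Maximise g(t)/(T+t): set derivative to zero → g'(t)(T+t) = g(t).
g'(t) = 180·21/(t + 21)². Setting 180·21/(t+21)² = 180t/[(t+21)(16.1+t)] gives 21(16.1+t) = t(t+21), so t² = 21×16.1 = 338.1.
t* = √338.1 = 18.39 min.

18.39 min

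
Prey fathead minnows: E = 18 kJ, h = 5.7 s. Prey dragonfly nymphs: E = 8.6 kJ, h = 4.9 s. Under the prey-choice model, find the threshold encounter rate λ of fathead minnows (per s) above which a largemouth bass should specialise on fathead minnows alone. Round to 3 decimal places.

At the threshold, the rate on fathead minnows alone equals the profitability of dragonfly nymphs: λ·18/(1 + λ·5.7) = 8.6/4.9 = 1.755.
Rearranging, λ(18 − 1.755×5.7) = 1.755, so λ = 1.755/7.996 = 0.2195 per s.

0.219 per s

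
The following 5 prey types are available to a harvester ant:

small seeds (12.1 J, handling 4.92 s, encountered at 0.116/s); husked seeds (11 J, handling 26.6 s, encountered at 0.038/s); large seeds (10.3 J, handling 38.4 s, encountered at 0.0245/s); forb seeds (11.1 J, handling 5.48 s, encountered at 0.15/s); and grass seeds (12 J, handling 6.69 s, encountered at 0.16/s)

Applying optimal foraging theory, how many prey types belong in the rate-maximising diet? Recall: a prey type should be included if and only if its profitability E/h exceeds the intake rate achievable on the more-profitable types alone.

3

Profitabilities (E/h, J/s): small seeds 2.46, forb seeds 2.03, grass seeds 1.79, husked seeds 0.414, large seeds 0.268. Add prey in this order while the next type's profitability exceeds the intake rate on those already taken.
Rate on top 1: 0.8936. forb seeds: 2.03 > 0.8936 → include.
Rate on top 2: 1.282. grass seeds: 1.79 > 1.282 → include.
Rate on top 3: 1.44. husked seeds: 0.414 < 1.44 → exclude; stop.
Optimal diet: small seeds, forb seeds, grass seeds — 3 of 5 types.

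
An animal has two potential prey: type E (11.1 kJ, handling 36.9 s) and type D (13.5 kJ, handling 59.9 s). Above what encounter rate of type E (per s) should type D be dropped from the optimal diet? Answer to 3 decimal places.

Drop type D once their profitability E₂/h₂ falls below the rate achievable on type E alone: E₂/h₂ = λE₁/(1 + λh₁).
Solve for λ: λE₁h₂ = E₂(1 + λh₁) → λ(E₁h₂ − E₂h₁) = E₂ → λ = E₂/(E₁h₂ − E₂h₁).
λ = 13.5/(11.1×59.9 − 13.5×36.9) = 13.5/166.7 = 0.08096 per s.

0.081 per s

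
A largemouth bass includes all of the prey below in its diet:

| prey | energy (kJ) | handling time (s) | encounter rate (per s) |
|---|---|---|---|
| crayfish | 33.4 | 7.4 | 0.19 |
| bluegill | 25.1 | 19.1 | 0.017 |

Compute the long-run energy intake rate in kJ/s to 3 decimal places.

R = Σλ_iE_i / (1 + Σλ_ih_i)
Numerator: 0.19×33.4 + 0.017×25.1 = 6.773
Denominator: 1 + 0.19×7.4 + 0.017×19.1 = 2.731
R = 6.773/2.731 = 2.48 kJ/s

2.480 kJ/s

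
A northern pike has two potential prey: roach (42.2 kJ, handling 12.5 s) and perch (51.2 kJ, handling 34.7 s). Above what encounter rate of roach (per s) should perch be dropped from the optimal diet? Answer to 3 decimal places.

0.062 per s

The zero-one rule: include perch iff E₂/h₂ > λE₁/(1+λh₁). Equality gives the switch point.
λE₁h₂ = E₂ + λE₂h₁ ⇒ λ = E₂/(E₁h₂ − E₂h₁) = 51.2/(1464 − 640) = 0.06211 per s.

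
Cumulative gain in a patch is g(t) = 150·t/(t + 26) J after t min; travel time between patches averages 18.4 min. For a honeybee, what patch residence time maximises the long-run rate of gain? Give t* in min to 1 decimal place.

21.9 min

Maximise g(t)/(T+t): set derivative to zero → g'(t)(T+t) = g(t).
g'(t) = 150·26/(t + 26)². Setting 150·26/(t+26)² = 150t/[(t+26)(18.4+t)] gives 26(18.4+t) = t(t+26), so t² = 26×18.4 = 478.4.
t* = √478.4 = 21.87 min.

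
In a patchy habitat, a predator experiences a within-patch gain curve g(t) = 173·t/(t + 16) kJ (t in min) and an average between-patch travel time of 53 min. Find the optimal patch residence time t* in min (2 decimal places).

Maximise g(t)/(T+t): set derivative to zero → g'(t)(T+t) = g(t).
g'(t) = 173·16/(t + 16)². Setting 173·16/(t+16)² = 173t/[(t+16)(53+t)] gives 16(53+t) = t(t+16), so t² = 16×53 = 848.
t* = √848 = 29.12 min.

29.12 min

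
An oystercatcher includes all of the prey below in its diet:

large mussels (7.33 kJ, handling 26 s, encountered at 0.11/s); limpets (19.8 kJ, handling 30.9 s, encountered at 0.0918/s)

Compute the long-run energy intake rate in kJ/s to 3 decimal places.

0.392 kJ/s

R = (0.11×7.33 + 0.0918×19.8) / (1 + 0.11×26 + 0.0918×30.9) = 2.624/6.697 = 0.3918 kJ/s.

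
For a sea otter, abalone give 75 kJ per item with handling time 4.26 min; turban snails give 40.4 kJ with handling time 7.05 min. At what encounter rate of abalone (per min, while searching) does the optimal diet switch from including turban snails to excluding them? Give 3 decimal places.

At the threshold, the rate on abalone alone equals the profitability of turban snails: λ·75/(1 + λ·4.26) = 40.4/7.05 = 5.73.
Rearranging, λ(75 − 5.73×4.26) = 5.73, so λ = 5.73/50.59 = 0.1133 per min.

0.113 per min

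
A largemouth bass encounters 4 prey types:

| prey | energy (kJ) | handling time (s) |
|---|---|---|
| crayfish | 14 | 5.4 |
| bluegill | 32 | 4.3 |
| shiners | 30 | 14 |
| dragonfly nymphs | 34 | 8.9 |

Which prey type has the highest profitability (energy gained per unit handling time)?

Profitability E/h (kJ/s): crayfish = 14/5.4 = 2.59, bluegill = 32/4.3 = 7.44, shiners = 30/14 = 2.14, dragonfly nymphs = 34/8.9 = 3.82.
Ranked: bluegill > dragonfly nymphs > crayfish > shiners.

bluegill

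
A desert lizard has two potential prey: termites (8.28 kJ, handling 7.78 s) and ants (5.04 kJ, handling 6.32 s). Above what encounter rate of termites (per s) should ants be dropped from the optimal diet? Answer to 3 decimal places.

0.384 per s

Drop ants once their profitability E₂/h₂ falls below the rate achievable on termites alone: E₂/h₂ = λE₁/(1 + λh₁).
Solve for λ: λE₁h₂ = E₂(1 + λh₁) → λ(E₁h₂ − E₂h₁) = E₂ → λ = E₂/(E₁h₂ − E₂h₁).
λ = 5.04/(8.28×6.32 − 5.04×7.78) = 5.04/13.12 = 0.3842 per s.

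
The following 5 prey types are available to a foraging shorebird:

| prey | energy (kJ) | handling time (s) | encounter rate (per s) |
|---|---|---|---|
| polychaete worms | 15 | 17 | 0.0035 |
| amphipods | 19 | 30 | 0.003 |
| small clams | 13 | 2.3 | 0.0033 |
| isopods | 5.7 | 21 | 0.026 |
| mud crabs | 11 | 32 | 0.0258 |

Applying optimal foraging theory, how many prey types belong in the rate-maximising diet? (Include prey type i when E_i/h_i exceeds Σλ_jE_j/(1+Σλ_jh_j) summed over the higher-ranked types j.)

5

Profitabilities (E/h, kJ/s): small clams 5.65, polychaete worms 0.882, amphipods 0.633, mud crabs 0.344, isopods 0.271. Add prey in this order while the next type's profitability exceeds the intake rate on those already taken.
Rate on top 1: 0.04258. polychaete worms: 0.882 > 0.04258 → include.
Rate on top 2: 0.0894. amphipods: 0.633 > 0.0894 → include.
Rate on top 3: 0.1317. mud crabs: 0.344 > 0.1317 → include.
Rate on top 4: 0.22. isopods: 0.271 > 0.22 → include.
Optimal diet: small clams, polychaete worms, amphipods, mud crabs, isopods — 5 of 5 types.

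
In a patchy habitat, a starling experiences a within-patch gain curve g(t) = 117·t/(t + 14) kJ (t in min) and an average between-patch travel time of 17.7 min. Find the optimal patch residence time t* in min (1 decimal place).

By the marginal value theorem, leave when the instantaneous gain rate g'(t) equals the habitat-wide average g(t)/(T + t).
g'(t) = 117·14/(t + 14)². Setting 117·14/(t+14)² = 117t/[(t+14)(17.7+t)] gives 14(17.7+t) = t(t+14), so t² = 14×17.7 = 247.8.
t* = √247.8 = 15.74 min.

15.7 min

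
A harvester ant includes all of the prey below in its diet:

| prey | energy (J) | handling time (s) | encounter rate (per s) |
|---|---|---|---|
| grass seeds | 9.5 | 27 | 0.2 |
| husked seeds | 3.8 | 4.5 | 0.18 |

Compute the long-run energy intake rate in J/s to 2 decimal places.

0.36 J/s

Energy encountered per unit search time: 0.2×9.5 + 0.18×3.8 = 2.584 J/s.
Handling time per unit search time: 0.2×27 + 0.18×4.5 = 6.21.
Rate = 2.584/(1 + 6.21) = 0.3584 J/s.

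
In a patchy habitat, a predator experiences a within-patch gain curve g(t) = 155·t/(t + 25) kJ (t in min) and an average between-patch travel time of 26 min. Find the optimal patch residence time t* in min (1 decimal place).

Maximise g(t)/(T+t): set derivative to zero → g'(t)(T+t) = g(t).
g'(t) = 155·25/(t + 25)². Setting 155·25/(t+25)² = 155t/[(t+25)(26+t)] gives 25(26+t) = t(t+25), so t² = 25×26 = 650.
t* = √650 = 25.5 min.

25.5 min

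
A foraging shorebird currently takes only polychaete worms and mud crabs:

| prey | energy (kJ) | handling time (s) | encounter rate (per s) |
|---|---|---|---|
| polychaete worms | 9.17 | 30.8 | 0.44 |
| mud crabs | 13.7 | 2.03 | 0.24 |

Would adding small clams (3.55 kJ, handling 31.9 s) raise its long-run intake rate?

No

On polychaete worms and mud crabs alone, R = ΣλE/(1+Σλh) = 7.323/15.04 = 0.4869 kJ/s.
Profitability of small clams: 3.55/31.9 = 0.1113 kJ/s.
Since 0.1113 < R, time spent handling small clams is better spent searching.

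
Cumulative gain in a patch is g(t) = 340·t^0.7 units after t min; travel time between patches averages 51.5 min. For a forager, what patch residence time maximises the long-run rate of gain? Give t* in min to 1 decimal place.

120.2 min

Maximise g(t)/(T+t): set derivative to zero → g'(t)(T+t) = g(t).
g'(t) = 0.7·340·t^-0.3. Setting 0.7·340·t^-0.3 = 340·t^0.7/(51.5+t) gives 0.7(51.5+t) = t, so 0.30·t = 0.7×51.5.
t* = 0.7×51.5/0.30 = 120.2 min.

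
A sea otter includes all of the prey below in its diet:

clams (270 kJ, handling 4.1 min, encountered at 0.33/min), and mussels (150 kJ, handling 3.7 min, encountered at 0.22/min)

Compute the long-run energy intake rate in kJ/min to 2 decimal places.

38.55 kJ/min

R = Σλ_iE_i / (1 + Σλ_ih_i)
Numerator: 0.33×270 + 0.22×150 = 122.1
Denominator: 1 + 0.33×4.1 + 0.22×3.7 = 3.167
R = 122.1/3.167 = 38.55 kJ/min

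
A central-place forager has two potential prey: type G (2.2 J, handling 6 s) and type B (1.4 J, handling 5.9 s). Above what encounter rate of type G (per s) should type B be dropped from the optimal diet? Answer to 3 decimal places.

0.306 per s

The zero-one rule: include type B iff E₂/h₂ > λE₁/(1+λh₁). Equality gives the switch point.
λE₁h₂ = E₂ + λE₂h₁ ⇒ λ = E₂/(E₁h₂ − E₂h₁) = 1.4/(12.98 − 8.4) = 0.3057 per s.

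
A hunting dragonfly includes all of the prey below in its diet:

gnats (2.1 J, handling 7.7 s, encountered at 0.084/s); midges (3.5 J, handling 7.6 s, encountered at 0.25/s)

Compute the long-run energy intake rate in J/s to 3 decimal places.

0.296 J/s

Energy encountered per unit search time: 0.084×2.1 + 0.25×3.5 = 1.051 J/s.
Handling time per unit search time: 0.084×7.7 + 0.25×7.6 = 2.547.
Rate = 1.051/(1 + 2.547) = 0.2964 J/s.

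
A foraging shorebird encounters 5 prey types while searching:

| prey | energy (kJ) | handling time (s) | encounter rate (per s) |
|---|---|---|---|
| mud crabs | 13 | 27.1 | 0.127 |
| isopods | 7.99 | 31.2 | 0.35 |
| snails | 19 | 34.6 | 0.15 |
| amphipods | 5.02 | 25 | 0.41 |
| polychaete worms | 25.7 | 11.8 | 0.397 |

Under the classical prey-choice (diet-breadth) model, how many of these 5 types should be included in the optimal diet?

1

Profitabilities (E/h, kJ/s): polychaete worms 2.18, snails 0.549, mud crabs 0.48, isopods 0.256, amphipods 0.201. Add prey in this order while the next type's profitability exceeds the intake rate on those already taken.
Rate on top 1: 1.795. snails: 0.549 < 1.795 → exclude; stop.
Optimal diet: polychaete worms — 1 of 5 types.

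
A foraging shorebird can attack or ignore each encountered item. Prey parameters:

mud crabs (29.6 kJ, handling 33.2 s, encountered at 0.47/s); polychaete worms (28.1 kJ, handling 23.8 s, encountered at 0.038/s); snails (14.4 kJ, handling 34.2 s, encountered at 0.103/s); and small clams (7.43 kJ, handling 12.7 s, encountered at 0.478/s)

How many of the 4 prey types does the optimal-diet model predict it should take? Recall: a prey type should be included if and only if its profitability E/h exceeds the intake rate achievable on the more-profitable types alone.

2

Profitabilities (E/h, kJ/s): polychaete worms 1.18, mud crabs 0.892, small clams 0.585, snails 0.421. Add prey in this order while the next type's profitability exceeds the intake rate on those already taken.
Rate on top 1: 0.5607. mud crabs: 0.892 > 0.5607 → include.
Rate on top 2: 0.8556. small clams: 0.585 < 0.8556 → exclude; stop.
Optimal diet: polychaete worms, mud crabs — 2 of 4 types.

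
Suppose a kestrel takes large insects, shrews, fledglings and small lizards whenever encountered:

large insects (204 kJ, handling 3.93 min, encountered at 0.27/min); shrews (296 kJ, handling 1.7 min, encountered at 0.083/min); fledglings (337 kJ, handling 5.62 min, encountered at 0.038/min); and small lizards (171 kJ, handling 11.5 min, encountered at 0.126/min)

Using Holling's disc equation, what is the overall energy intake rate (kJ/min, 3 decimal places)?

Energy encountered per unit search time: 0.27×204 + 0.083×296 + 0.038×337 + 0.126×171 = 114 kJ/min.
Handling time per unit search time: 0.27×3.93 + 0.083×1.7 + 0.038×5.62 + 0.126×11.5 = 2.865.
Rate = 114/(1 + 2.865) = 29.5 kJ/min.

29.497 kJ/min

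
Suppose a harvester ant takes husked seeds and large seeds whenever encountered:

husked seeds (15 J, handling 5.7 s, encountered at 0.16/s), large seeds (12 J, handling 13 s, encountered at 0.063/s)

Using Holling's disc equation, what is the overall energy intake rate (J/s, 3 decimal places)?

1.156 J/s

R = Σλ_iE_i / (1 + Σλ_ih_i)
Numerator: 0.16×15 + 0.063×12 = 3.156
Denominator: 1 + 0.16×5.7 + 0.063×13 = 2.731
R = 3.156/2.731 = 1.156 J/s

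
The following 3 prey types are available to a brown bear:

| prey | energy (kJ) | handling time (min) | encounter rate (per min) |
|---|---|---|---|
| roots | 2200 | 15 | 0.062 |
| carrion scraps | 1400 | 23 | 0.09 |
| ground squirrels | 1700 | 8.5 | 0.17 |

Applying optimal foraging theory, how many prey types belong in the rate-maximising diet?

2

Profitabilities (E/h, kJ/min): ground squirrels 200, roots 147, carrion scraps 60.9. Add prey in this order while the next type's profitability exceeds the intake rate on those already taken.
Rate on top 1: 118.2. roots: 147 > 118.2 → include.
Rate on top 2: 126. carrion scraps: 60.9 < 126 → exclude; stop.
Optimal diet: ground squirrels, roots — 2 of 3 types.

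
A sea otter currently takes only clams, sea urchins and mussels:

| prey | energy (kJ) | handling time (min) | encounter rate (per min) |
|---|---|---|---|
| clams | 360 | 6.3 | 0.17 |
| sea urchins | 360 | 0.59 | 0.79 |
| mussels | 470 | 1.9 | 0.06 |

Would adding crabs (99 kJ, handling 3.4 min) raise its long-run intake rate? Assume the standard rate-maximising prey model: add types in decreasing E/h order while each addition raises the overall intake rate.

On clams, sea urchins and mussels alone, R = ΣλE/(1+Σλh) = 373.8/2.651 = 141 kJ/min.
Profitability of crabs: 99/3.4 = 29.12 kJ/min.
29.12 < 141, so adding crabs would lower the average — exclude it.

No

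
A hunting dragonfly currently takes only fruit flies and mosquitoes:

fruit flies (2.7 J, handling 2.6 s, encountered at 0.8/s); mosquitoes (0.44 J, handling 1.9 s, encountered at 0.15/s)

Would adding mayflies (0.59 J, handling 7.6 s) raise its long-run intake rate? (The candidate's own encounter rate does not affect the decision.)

Intake rate on the current diet: R = (0.8×2.7 + 0.15×0.44) / (1 + 0.8×2.6 + 0.15×1.9) = 2.226/3.365 = 0.6615 J/s.
mayflies: E/h = 0.59/7.6 = 0.07763 J/s.
0.07763 < 0.6615, so adding mayflies would lower the average — exclude it.

No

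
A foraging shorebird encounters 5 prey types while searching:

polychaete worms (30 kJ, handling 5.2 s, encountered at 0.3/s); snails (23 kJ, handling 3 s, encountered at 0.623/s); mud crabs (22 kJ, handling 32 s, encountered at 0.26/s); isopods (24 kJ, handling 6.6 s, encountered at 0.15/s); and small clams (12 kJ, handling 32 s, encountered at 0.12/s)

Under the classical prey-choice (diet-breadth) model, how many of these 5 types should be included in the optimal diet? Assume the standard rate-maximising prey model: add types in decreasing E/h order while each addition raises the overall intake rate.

2

E/h in descending order: snails 7.67, polychaete worms 5.77, isopods 3.64, mud crabs 0.688, small clams 0.375 kJ/s. The optimal diet is the largest prefix of this list for which every included type satisfies E_i/h_i > R on the types above it.
Rate on top 1: 4.994. polychaete worms: 5.77 > 4.994 → include.
Rate on top 2: 5.267. isopods: 3.64 < 5.267 → exclude; stop.
Optimal diet: snails, polychaete worms — 2 of 5 types.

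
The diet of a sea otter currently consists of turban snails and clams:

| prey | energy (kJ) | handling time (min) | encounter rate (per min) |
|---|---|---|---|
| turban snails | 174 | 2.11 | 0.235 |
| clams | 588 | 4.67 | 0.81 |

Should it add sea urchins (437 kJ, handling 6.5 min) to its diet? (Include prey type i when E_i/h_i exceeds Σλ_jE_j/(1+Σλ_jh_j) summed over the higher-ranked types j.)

No

On turban snails and clams alone, R = ΣλE/(1+Σλh) = 517.2/5.279 = 97.98 kJ/min.
sea urchins: E/h = 437/6.5 = 67.23 kJ/min.
67.23 < 97.98, so adding sea urchins would lower the average — exclude it.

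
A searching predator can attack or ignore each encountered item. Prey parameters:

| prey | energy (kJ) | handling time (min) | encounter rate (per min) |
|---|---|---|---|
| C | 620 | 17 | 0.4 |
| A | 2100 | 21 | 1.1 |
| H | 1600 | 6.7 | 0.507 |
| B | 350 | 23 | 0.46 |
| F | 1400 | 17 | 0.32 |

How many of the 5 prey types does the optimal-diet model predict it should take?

1

Profitabilities (E/h, kJ/min): H 239, A 100, F 82.4, C 36.5, B 15.2. Add prey in this order while the next type's profitability exceeds the intake rate on those already taken.
Rate on top 1: 184.5. A: 100 < 184.5 → exclude; stop.
Optimal diet: H — 1 of 5 types.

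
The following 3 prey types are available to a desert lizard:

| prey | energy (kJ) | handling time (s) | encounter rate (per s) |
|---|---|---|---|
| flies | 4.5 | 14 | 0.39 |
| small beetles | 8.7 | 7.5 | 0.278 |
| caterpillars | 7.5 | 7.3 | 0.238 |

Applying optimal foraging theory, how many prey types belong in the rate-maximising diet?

2

Rank by E/h (kJ/s): small beetles 1.16, caterpillars 1.03, flies 0.321. Include each in turn until the next type's E/h falls below the running intake rate.
Rate on top 1: 0.784. caterpillars: 1.03 > 0.784 → include.
Rate on top 2: 0.8717. flies: 0.321 < 0.8717 → exclude; stop.
Optimal diet: small beetles, caterpillars — 2 of 3 types.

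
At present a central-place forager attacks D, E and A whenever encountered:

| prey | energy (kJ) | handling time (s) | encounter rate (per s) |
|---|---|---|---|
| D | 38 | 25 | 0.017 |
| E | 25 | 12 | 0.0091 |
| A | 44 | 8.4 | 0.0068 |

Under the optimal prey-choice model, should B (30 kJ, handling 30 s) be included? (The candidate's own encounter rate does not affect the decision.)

Yes

Intake rate on the current diet: R = (0.017×38 + 0.0091×25 + 0.0068×44) / (1 + 0.017×25 + 0.0091×12 + 0.0068×8.4) = 1.173/1.591 = 0.7369 kJ/s.
Profitability of B: 30/30 = 1 kJ/s.
Since 1 > R, including B increases the long-run rate.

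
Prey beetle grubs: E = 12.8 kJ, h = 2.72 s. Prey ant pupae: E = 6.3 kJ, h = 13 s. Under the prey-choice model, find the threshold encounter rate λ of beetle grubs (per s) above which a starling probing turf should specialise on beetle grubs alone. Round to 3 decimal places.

Drop ant pupae once their profitability E₂/h₂ falls below the rate achievable on beetle grubs alone: E₂/h₂ = λE₁/(1 + λh₁).
Solve for λ: λE₁h₂ = E₂(1 + λh₁) → λ(E₁h₂ − E₂h₁) = E₂ → λ = E₂/(E₁h₂ − E₂h₁).
λ = 6.3/(12.8×13 − 6.3×2.72) = 6.3/149.3 = 0.04221 per s.

0.042 per s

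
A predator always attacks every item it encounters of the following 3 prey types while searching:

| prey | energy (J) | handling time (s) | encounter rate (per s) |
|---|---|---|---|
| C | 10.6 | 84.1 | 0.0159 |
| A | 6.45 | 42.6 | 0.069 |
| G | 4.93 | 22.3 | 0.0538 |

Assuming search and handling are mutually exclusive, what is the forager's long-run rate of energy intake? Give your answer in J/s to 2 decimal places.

0.14 J/s

R = (0.0159×10.6 + 0.069×6.45 + 0.0538×4.93) / (1 + 0.0159×84.1 + 0.069×42.6 + 0.0538×22.3) = 0.8788/6.476 = 0.1357 J/s.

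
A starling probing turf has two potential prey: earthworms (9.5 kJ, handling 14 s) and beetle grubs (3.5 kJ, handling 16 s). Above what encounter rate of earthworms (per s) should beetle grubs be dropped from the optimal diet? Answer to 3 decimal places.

The zero-one rule: include beetle grubs iff E₂/h₂ > λE₁/(1+λh₁). Equality gives the switch point.
λE₁h₂ = E₂ + λE₂h₁ ⇒ λ = E₂/(E₁h₂ − E₂h₁) = 3.5/(152 − 49) = 0.03398 per s.

0.034 per s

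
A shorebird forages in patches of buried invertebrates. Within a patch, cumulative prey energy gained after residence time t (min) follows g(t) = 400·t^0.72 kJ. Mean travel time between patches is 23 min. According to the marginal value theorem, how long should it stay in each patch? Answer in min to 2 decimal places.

Maximise g(t)/(T+t): set derivative to zero → g'(t)(T+t) = g(t).
g'(t) = 0.72·400·t^-0.28. Setting 0.72·400·t^-0.28 = 400·t^0.72/(23+t) gives 0.72(23+t) = t, so 0.28·t = 0.72×23.
t* = 0.72×23/0.28 = 59.14 min.

59.14 min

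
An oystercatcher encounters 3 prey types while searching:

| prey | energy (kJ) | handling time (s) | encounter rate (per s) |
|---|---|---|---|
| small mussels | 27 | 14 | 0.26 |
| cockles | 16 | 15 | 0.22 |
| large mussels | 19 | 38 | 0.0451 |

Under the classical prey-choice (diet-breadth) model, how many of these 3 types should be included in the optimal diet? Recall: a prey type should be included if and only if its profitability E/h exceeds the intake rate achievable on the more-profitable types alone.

Rank by E/h (kJ/s): small mussels 1.93, cockles 1.07, large mussels 0.5. Include each in turn until the next type's E/h falls below the running intake rate.
Rate on top 1: 1.513. cockles: 1.07 < 1.513 → exclude; stop.
Optimal diet: small mussels — 1 of 3 types.

1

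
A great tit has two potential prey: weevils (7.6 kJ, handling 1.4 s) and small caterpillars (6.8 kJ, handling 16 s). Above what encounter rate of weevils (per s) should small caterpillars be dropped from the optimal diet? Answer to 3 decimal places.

The zero-one rule: include small caterpillars iff E₂/h₂ > λE₁/(1+λh₁). Equality gives the switch point.
λE₁h₂ = E₂ + λE₂h₁ ⇒ λ = E₂/(E₁h₂ − E₂h₁) = 6.8/(121.6 − 9.52) = 0.06067 per s.

0.061 per s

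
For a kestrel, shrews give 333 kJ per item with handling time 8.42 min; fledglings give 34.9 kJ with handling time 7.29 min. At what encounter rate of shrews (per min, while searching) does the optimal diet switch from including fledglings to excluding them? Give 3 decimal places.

0.016 per min

At the threshold, the rate on shrews alone equals the profitability of fledglings: λ·333/(1 + λ·8.42) = 34.9/7.29 = 4.787.
Rearranging, λ(333 − 4.787×8.42) = 4.787, so λ = 4.787/292.7 = 0.01636 per min.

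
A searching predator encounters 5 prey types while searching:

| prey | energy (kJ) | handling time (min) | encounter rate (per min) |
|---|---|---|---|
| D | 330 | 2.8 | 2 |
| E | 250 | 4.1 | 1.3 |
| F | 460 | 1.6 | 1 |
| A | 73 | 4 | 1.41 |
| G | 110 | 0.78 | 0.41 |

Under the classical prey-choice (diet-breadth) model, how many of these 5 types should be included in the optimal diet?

E/h in descending order: F 288, G 141, D 118, E 61, A 18.2 kJ/min. The optimal diet is the largest prefix of this list for which every included type satisfies E_i/h_i > R on the types above it.
Rate on top 1: 176.9. G: 141 < 176.9 → exclude; stop.
Optimal diet: F — 1 of 5 types.

1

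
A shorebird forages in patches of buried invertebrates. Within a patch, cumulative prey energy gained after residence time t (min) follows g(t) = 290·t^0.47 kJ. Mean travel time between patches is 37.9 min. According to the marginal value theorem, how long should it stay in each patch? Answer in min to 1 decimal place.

33.6 min

Optimal t* satisfies g'(t*) = g(t*)/(T + t*).
g'(t) = 0.47·290·t^-0.53. Setting 0.47·290·t^-0.53 = 290·t^0.47/(37.9+t) gives 0.47(37.9+t) = t, so 0.53·t = 0.47×37.9.
t* = 0.47×37.9/0.53 = 33.61 min.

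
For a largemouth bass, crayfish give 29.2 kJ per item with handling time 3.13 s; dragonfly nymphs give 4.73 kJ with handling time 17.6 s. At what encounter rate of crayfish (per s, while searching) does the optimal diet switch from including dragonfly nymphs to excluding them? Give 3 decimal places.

Drop dragonfly nymphs once their profitability E₂/h₂ falls below the rate achievable on crayfish alone: E₂/h₂ = λE₁/(1 + λh₁).
Solve for λ: λE₁h₂ = E₂(1 + λh₁) → λ(E₁h₂ − E₂h₁) = E₂ → λ = E₂/(E₁h₂ − E₂h₁).
λ = 4.73/(29.2×17.6 − 4.73×3.13) = 4.73/499.1 = 0.009477 per s.

0.009 per s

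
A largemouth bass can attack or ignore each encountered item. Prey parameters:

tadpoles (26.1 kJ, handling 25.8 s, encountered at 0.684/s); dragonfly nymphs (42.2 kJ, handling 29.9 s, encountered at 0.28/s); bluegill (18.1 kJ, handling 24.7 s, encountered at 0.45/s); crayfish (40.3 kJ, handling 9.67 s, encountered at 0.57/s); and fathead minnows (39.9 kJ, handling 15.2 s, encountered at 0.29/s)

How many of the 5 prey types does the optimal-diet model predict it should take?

1

Profitabilities (E/h, kJ/s): crayfish 4.17, fathead minnows 2.62, dragonfly nymphs 1.41, tadpoles 1.01, bluegill 0.733. Add prey in this order while the next type's profitability exceeds the intake rate on those already taken.
Rate on top 1: 3.528. fathead minnows: 2.62 < 3.528 → exclude; stop.
Optimal diet: crayfish — 1 of 5 types.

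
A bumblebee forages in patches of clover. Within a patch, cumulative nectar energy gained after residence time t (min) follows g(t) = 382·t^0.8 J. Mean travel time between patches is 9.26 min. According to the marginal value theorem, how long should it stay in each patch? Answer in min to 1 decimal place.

By the marginal value theorem, leave when the instantaneous gain rate g'(t) equals the habitat-wide average g(t)/(T + t).
g'(t) = 0.8·382·t^-0.2. Setting 0.8·382·t^-0.2 = 382·t^0.8/(9.26+t) gives 0.8(9.26+t) = t, so 0.20·t = 0.8×9.26.
t* = 0.8×9.26/0.20 = 37.04 min.

37.0 min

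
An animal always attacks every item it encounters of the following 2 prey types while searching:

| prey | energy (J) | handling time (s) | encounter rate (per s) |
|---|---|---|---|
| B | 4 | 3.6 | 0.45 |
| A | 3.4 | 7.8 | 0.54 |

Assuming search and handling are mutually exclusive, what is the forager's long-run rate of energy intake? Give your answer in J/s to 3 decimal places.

0.532 J/s

R = Σλ_iE_i / (1 + Σλ_ih_i)
Numerator: 0.45×4 + 0.54×3.4 = 3.636
Denominator: 1 + 0.45×3.6 + 0.54×7.8 = 6.832
R = 3.636/6.832 = 0.5322 J/s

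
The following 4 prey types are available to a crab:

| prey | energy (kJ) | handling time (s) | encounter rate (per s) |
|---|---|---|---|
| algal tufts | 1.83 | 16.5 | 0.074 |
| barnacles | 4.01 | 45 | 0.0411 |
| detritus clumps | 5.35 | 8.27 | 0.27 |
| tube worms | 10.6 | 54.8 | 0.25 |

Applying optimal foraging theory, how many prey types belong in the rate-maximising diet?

Rank by E/h (kJ/s): detritus clumps 0.647, tube worms 0.193, algal tufts 0.111, barnacles 0.0891. Include each in turn until the next type's E/h falls below the running intake rate.
Rate on top 1: 0.4468. tube worms: 0.193 < 0.4468 → exclude; stop.
Optimal diet: detritus clumps — 1 of 4 types.

1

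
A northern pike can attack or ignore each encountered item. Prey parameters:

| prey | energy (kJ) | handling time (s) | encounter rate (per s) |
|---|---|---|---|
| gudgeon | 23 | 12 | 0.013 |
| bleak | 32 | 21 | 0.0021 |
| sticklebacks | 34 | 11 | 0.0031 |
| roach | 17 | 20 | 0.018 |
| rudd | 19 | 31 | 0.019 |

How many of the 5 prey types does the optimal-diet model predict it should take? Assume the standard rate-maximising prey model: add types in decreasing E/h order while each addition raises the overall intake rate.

E/h in descending order: sticklebacks 3.09, gudgeon 1.92, bleak 1.52, roach 0.85, rudd 0.613 kJ/s. The optimal diet is the largest prefix of this list for which every included type satisfies E_i/h_i > R on the types above it.
Rate on top 1: 0.1019. gudgeon: 1.92 > 0.1019 → include.
Rate on top 2: 0.3398. bleak: 1.52 > 0.3398 → include.
Rate on top 3: 0.3821. roach: 0.85 > 0.3821 → include.
Rate on top 4: 0.4878. rudd: 0.613 > 0.4878 → include.
Optimal diet: sticklebacks, gudgeon, bleak, roach, rudd — 5 of 5 types.

5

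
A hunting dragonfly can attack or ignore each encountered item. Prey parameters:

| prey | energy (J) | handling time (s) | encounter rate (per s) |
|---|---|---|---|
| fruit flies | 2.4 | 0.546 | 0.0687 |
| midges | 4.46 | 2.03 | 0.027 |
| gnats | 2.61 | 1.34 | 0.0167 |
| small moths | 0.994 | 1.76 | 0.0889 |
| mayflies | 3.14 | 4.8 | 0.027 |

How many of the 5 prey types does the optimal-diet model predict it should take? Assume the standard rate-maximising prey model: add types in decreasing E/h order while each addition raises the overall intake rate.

Profitabilities (E/h, J/s): fruit flies 4.4, midges 2.2, gnats 1.95, mayflies 0.654, small moths 0.565. Add prey in this order while the next type's profitability exceeds the intake rate on those already taken.
Rate on top 1: 0.1589. midges: 2.2 > 0.1589 → include.
Rate on top 2: 0.2612. gnats: 1.95 > 0.2612 → include.
Rate on top 3: 0.295. mayflies: 0.654 > 0.295 → include.
Rate on top 4: 0.3325. small moths: 0.565 > 0.3325 → include.
Optimal diet: fruit flies, midges, gnats, mayflies, small moths — 5 of 5 types.

5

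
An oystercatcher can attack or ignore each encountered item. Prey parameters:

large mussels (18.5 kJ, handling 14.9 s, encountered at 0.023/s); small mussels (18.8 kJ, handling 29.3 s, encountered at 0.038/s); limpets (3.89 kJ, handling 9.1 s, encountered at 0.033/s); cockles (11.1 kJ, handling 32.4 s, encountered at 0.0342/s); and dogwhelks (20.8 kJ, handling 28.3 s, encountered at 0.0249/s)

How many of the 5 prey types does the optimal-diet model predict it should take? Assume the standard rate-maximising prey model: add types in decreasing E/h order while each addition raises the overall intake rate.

3

Profitabilities (E/h, kJ/s): large mussels 1.24, dogwhelks 0.735, small mussels 0.642, limpets 0.427, cockles 0.343. Add prey in this order while the next type's profitability exceeds the intake rate on those already taken.
Rate on top 1: 0.3169. dogwhelks: 0.735 > 0.3169 → include.
Rate on top 2: 0.4608. small mussels: 0.642 > 0.4608 → include.
Rate on top 3: 0.5245. limpets: 0.427 < 0.5245 → exclude; stop.
Optimal diet: large mussels, dogwhelks, small mussels — 3 of 5 types.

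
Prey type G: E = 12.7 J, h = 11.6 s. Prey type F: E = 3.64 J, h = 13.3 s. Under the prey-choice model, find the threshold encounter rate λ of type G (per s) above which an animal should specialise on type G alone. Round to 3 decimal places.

0.029 per s

Drop type F once their profitability E₂/h₂ falls below the rate achievable on type G alone: E₂/h₂ = λE₁/(1 + λh₁).
Solve for λ: λE₁h₂ = E₂(1 + λh₁) → λ(E₁h₂ − E₂h₁) = E₂ → λ = E₂/(E₁h₂ − E₂h₁).
λ = 3.64/(12.7×13.3 − 3.64×11.6) = 3.64/126.7 = 0.02873 per s.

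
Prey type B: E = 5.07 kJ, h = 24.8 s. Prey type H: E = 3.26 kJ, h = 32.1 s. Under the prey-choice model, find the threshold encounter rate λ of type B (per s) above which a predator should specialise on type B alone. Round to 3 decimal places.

At the threshold, the rate on type B alone equals the profitability of type H: λ·5.07/(1 + λ·24.8) = 3.26/32.1 = 0.1016.
Rearranging, λ(5.07 − 0.1016×24.8) = 0.1016, so λ = 0.1016/2.551 = 0.03981 per s.

0.040 per s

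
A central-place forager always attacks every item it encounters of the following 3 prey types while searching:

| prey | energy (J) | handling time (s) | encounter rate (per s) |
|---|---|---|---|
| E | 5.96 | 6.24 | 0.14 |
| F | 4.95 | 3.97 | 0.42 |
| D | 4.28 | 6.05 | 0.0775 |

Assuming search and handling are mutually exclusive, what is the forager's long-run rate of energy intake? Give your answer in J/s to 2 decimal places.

0.81 J/s

R = Σλ_iE_i / (1 + Σλ_ih_i)
Numerator: 0.14×5.96 + 0.42×4.95 + 0.0775×4.28 = 3.245
Denominator: 1 + 0.14×6.24 + 0.42×3.97 + 0.0775×6.05 = 4.01
R = 3.245/4.01 = 0.8093 J/s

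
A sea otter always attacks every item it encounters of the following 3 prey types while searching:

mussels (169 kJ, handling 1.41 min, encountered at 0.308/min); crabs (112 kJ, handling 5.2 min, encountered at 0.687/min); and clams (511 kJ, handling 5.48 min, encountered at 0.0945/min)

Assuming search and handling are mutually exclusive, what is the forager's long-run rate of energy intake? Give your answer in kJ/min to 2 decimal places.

Energy encountered per unit search time: 0.308×169 + 0.687×112 + 0.0945×511 = 177.3 kJ/min.
Handling time per unit search time: 0.308×1.41 + 0.687×5.2 + 0.0945×5.48 = 4.525.
Rate = 177.3/(1 + 4.525) = 32.09 kJ/min.

32.09 kJ/min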